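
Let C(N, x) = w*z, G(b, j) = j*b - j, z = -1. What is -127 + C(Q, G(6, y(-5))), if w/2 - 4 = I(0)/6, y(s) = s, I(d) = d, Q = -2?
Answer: -135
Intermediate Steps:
w = 8 (w = 8 + 2*(0/6) = 8 + 2*(0*(1/6)) = 8 + 2*0 = 8 + 0 = 8)
G(b, j) = -j + b*j (G(b, j) = b*j - j = -j + b*j)
C(N, x) = -8 (C(N, x) = 8*(-1) = -8)
-127 + C(Q, G(6, y(-5))) = -127 - 8 = -135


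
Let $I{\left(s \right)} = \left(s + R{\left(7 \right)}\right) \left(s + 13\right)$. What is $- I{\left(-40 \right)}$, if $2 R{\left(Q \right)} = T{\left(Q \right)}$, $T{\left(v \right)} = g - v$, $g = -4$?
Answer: $- \frac{2457}{2} \approx -1228.5$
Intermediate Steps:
$T{\left(v \right)} = -4 - v$
$R{\left(Q \right)} = -2 - \frac{Q}{2}$ ($R{\left(Q \right)} = \frac{-4 - Q}{2} = -2 - \frac{Q}{2}$)
$I{\left(s \right)} = \left(13 + s\right) \left(- \frac{11}{2} + s\right)$ ($I{\left(s \right)} = \left(s - \frac{11}{2}\right) \left(s + 13\right) = \left(s - \frac{11}{2}\right) \left(13 + s\right) = \left(- \frac{11}{2} + s\right) \left(13 + s\right) = \left(13 + s\right) \left(- \frac{11}{2} + s\right)$)
$- I{\left(-40 \right)} = - (- \frac{143}{2} + \left(-40\right)^{2} + \frac{15}{2} \left(-40\right)) = - (- \frac{143}{2} + 1600 - 300) = \left(-1\right) \frac{2457}{2} = - \frac{2457}{2}$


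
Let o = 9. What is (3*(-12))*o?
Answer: -324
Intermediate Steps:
(3*(-12))*o = (3*(-12))*9 = -36*9 = -324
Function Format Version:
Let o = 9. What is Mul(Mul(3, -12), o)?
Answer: -324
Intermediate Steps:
Mul(Mul(3, -12), o) = Mul(Mul(3, -12), 9) = Mul(-36, 9) = -324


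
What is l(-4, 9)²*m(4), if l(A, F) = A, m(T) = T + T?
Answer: 128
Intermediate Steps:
m(T) = 2*T
l(-4, 9)²*m(4) = (-4)²*(2*4) = 16*8 = 128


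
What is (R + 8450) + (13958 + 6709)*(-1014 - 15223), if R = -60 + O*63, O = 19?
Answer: -335560492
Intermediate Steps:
R = 1137 (R = -60 + 19*63 = -60 + 1197 = 1137)
(R + 8450) + (13958 + 6709)*(-1014 - 15223) = (1137 + 8450) + (13958 + 6709)*(-1014 - 15223) = 9587 + 20667*(-16237) = 9587 - 335570079 = -335560492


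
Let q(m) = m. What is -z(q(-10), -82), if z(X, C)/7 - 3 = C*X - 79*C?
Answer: -51107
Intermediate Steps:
z(X, C) = 21 - 553*C + 7*C*X (z(X, C) = 21 + 7*(C*X - 79*C) = 21 + 7*(-79*C + C*X) = 21 + (-553*C + 7*C*X) = 21 - 553*C + 7*C*X)
-z(q(-10), -82) = -(21 - 553*(-82) + 7*(-82)*(-10)) = -(21 + 45346 + 5740) = -1*51107 = -51107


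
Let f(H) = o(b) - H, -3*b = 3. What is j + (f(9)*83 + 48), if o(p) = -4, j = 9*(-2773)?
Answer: -25988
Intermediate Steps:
b = -1 (b = -1/3*3 = -1)
j = -24957
f(H) = -4 - H
j + (f(9)*83 + 48) = -24957 + ((-4 - 1*9)*83 + 48) = -24957 + ((-4 - 9)*83 + 48) = -24957 + (-13*83 + 48) = -24957 + (-1079 + 48) = -24957 - 1031 = -25988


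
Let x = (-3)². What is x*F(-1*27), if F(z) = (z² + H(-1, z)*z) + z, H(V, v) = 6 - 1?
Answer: 5103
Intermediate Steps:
H(V, v) = 5
F(z) = z² + 6*z (F(z) = (z² + 5*z) + z = z² + 6*z)
x = 9
x*F(-1*27) = 9*((-1*27)*(6 - 1*27)) = 9*(-27*(6 - 27)) = 9*(-27*(-21)) = 9*567 = 5103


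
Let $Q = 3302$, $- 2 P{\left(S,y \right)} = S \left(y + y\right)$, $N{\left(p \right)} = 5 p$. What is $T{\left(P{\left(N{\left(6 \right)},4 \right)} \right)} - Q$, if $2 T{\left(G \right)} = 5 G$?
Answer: $-3602$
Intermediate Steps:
$P{\left(S,y \right)} = - S y$ ($P{\left(S,y \right)} = - \frac{S \left(y + y\right)}{2} = - \frac{S 2 y}{2} = - \frac{2 S y}{2} = - S y$)
$T{\left(G \right)} = \frac{5 G}{2}$
$T{\left(P{\left(N{\left(6 \right)},4 \right)} \right)} - Q = \frac{5 \left(\left(-1\right) 5 \cdot 6 \cdot 4\right)}{2} - 3302 = \frac{5 \left(\left(-1\right) 30 \cdot 4\right)}{2} - 3302 = \frac{5}{2} \left(-120\right) - 3302 = -300 - 3302 = -3602$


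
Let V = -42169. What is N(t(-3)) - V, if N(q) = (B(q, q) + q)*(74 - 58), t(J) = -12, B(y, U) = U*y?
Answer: 44281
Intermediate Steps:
N(q) = 16*q + 16*q**2 (N(q) = (q*q + q)*(74 - 58) = (q**2 + q)*16 = (q + q**2)*16 = 16*q + 16*q**2)
N(t(-3)) - V = 16*(-12)*(1 - 12) - 1*(-42169) = 16*(-12)*(-11) + 42169 = 2112 + 42169 = 44281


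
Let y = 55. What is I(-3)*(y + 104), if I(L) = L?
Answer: -477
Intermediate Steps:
I(-3)*(y + 104) = -3*(55 + 104) = -3*159 = -477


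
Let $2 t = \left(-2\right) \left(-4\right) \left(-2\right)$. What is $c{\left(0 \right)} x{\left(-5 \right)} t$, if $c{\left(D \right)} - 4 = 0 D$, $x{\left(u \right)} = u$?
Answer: $160$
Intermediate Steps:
$t = -8$ ($t = \frac{\left(-2\right) \left(-4\right) \left(-2\right)}{2} = \frac{8 \left(-2\right)}{2} = \frac{1}{2} \left(-16\right) = -8$)
$c{\left(D \right)} = 4$ ($c{\left(D \right)} = 4 + 0 D = 4 + 0 = 4$)
$c{\left(0 \right)} x{\left(-5 \right)} t = 4 \left(-5\right) \left(-8\right) = \left(-20\right) \left(-8\right) = 160$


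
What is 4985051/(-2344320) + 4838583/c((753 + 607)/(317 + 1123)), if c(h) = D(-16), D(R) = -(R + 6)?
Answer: 226862740961/468864 ≈ 4.8386e+5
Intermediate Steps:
D(R) = -6 - R (D(R) = -(6 + R) = -6 - R)
c(h) = 10 (c(h) = -6 - 1*(-16) = -6 + 16 = 10)
4985051/(-2344320) + 4838583/c((753 + 607)/(317 + 1123)) = 4985051/(-2344320) + 4838583/10 = 4985051*(-1/2344320) + 4838583*(1/10) = -4985051/2344320 + 4838583/10 = 226862740961/468864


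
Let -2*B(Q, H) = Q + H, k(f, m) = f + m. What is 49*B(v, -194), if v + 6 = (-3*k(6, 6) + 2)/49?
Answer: 4917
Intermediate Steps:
v = -328/49 (v = -6 + (-3*(6 + 6) + 2)/49 = -6 + (-3*12 + 2)*(1/49) = -6 + (-36 + 2)*(1/49) = -6 - 34*1/49 = -6 - 34/49 = -328/49 ≈ -6.6939)
B(Q, H) = -H/2 - Q/2 (B(Q, H) = -(Q + H)/2 = -(H + Q)/2 = -H/2 - Q/2)
49*B(v, -194) = 49*(-1/2*(-194) - 1/2*(-328/49)) = 49*(97 + 164/49) = 49*(4917/49) = 4917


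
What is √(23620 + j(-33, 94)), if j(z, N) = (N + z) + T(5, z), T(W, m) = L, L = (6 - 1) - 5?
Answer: √23681 ≈ 153.89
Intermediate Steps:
L = 0 (L = 5 - 5 = 0)
T(W, m) = 0
j(z, N) = N + z (j(z, N) = (N + z) + 0 = N + z)
√(23620 + j(-33, 94)) = √(23620 + (94 - 33)) = √(23620 + 61) = √23681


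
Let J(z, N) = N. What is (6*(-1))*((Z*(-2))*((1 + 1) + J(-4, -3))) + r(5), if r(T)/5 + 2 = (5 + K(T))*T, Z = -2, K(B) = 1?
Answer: 164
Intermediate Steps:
r(T) = -10 + 30*T (r(T) = -10 + 5*((5 + 1)*T) = -10 + 5*(6*T) = -10 + 30*T)
(6*(-1))*((Z*(-2))*((1 + 1) + J(-4, -3))) + r(5) = (6*(-1))*((-2*(-2))*((1 + 1) - 3)) + (-10 + 30*5) = -24*(2 - 3) + (-10 + 150) = -24*(-1) + 140 = -6*(-4) + 140 = 24 + 140 = 164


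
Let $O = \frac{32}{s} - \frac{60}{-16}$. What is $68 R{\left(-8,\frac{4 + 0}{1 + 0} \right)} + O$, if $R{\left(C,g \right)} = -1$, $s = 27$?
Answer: $- \frac{6811}{108} \approx -63.065$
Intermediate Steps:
$O = \frac{533}{108}$ ($O = \frac{32}{27} - \frac{60}{-16} = 32 \cdot \frac{1}{27} - - \frac{15}{4} = \frac{32}{27} + \frac{15}{4} = \frac{533}{108} \approx 4.9352$)
$68 R{\left(-8,\frac{4 + 0}{1 + 0} \right)} + O = 68 \left(-1\right) + \frac{533}{108} = -68 + \frac{533}{108} = - \frac{6811}{108}$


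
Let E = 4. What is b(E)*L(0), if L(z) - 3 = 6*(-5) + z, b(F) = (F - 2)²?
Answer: -108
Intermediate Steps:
b(F) = (-2 + F)²
L(z) = -27 + z (L(z) = 3 + (6*(-5) + z) = 3 + (-30 + z) = -27 + z)
b(E)*L(0) = (-2 + 4)²*(-27 + 0) = 2²*(-27) = 4*(-27) = -108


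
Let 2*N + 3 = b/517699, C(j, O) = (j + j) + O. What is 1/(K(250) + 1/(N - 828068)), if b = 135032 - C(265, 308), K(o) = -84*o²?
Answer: -857381369967/4501252192327785398 ≈ -1.9048e-7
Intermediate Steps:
C(j, O) = O + 2*j (C(j, O) = 2*j + O = O + 2*j)
b = 134194 (b = 135032 - (308 + 2*265) = 135032 - (308 + 530) = 135032 - 1*838 = 135032 - 838 = 134194)
N = -1418903/1035398 (N = -3/2 + (134194/517699)/2 = -3/2 + (134194*(1/517699))/2 = -3/2 + (½)*(134194/517699) = -3/2 + 67097/517699 = -1418903/1035398 ≈ -1.3704)
1/(K(250) + 1/(N - 828068)) = 1/(-84*250² + 1/(-1418903/1035398 - 828068)) = 1/(-84*62500 + 1/(-857381369967/1035398)) = 1/(-5250000 - 1035398/857381369967) = 1/(-4501252192327785398/857381369967) = -857381369967/4501252192327785398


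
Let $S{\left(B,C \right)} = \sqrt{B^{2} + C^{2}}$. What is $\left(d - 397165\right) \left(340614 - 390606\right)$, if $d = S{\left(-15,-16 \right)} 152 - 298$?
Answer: $19869970296 - 7598784 \sqrt{481} \approx 1.9703 \cdot 10^{10}$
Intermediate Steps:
$d = -298 + 152 \sqrt{481}$ ($d = \sqrt{\left(-15\right)^{2} + \left(-16\right)^{2}} \cdot 152 - 298 = \sqrt{225 + 256} \cdot 152 - 298 = \sqrt{481} \cdot 152 - 298 = 152 \sqrt{481} - 298 = -298 + 152 \sqrt{481} \approx 3035.6$)
$\left(d - 397165\right) \left(340614 - 390606\right) = \left(\left(-298 + 152 \sqrt{481}\right) - 397165\right) \left(340614 - 390606\right) = \left(-397463 + 152 \sqrt{481}\right) \left(-49992\right) = 19869970296 - 7598784 \sqrt{481}$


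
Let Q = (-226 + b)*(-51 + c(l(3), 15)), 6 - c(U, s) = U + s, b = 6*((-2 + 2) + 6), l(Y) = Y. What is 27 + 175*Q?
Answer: 2094777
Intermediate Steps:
b = 36 (b = 6*(0 + 6) = 6*6 = 36)
c(U, s) = 6 - U - s (c(U, s) = 6 - (U + s) = 6 + (-U - s) = 6 - U - s)
Q = 11970 (Q = (-226 + 36)*(-51 + (6 - 1*3 - 1*15)) = -190*(-51 + (6 - 3 - 15)) = -190*(-51 - 12) = -190*(-63) = 11970)
27 + 175*Q = 27 + 175*11970 = 27 + 2094750 = 2094777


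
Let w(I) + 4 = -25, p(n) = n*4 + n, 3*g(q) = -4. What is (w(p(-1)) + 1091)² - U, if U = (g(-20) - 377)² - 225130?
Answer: 10888541/9 ≈ 1.2098e+6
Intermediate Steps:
g(q) = -4/3 (g(q) = (⅓)*(-4) = -4/3)
p(n) = 5*n (p(n) = 4*n + n = 5*n)
w(I) = -29 (w(I) = -4 - 25 = -29)
U = -737945/9 (U = (-4/3 - 377)² - 225130 = (-1135/3)² - 225130 = 1288225/9 - 225130 = -737945/9 ≈ -81994.)
(w(p(-1)) + 1091)² - U = (-29 + 1091)² - 1*(-737945/9) = 1062² + 737945/9 = 1127844 + 737945/9 = 10888541/9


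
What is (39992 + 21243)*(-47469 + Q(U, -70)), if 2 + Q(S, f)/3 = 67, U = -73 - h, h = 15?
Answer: -2894823390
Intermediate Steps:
U = -88 (U = -73 - 1*15 = -73 - 15 = -88)
Q(S, f) = 195 (Q(S, f) = -6 + 3*67 = -6 + 201 = 195)
(39992 + 21243)*(-47469 + Q(U, -70)) = (39992 + 21243)*(-47469 + 195) = 61235*(-47274) = -2894823390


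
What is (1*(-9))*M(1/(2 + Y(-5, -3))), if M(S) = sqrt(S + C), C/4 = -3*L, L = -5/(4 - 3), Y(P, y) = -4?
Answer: -9*sqrt(238)/2 ≈ -69.423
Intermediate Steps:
L = -5 (L = -5/1 = -5*1 = -5)
C = 60 (C = 4*(-3*(-5)) = 4*15 = 60)
M(S) = sqrt(60 + S) (M(S) = sqrt(S + 60) = sqrt(60 + S))
(1*(-9))*M(1/(2 + Y(-5, -3))) = (1*(-9))*sqrt(60 + 1/(2 - 4)) = -9*sqrt(60 + 1/(-2)) = -9*sqrt(60 - 1/2) = -9*sqrt(238)/2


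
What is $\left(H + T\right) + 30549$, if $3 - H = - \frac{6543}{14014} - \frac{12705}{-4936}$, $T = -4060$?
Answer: $\frac{916194059773}{34586552} \approx 26490.0$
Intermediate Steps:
$H = \frac{30883845}{34586552}$ ($H = 3 - \left(- \frac{6543}{14014} - \frac{12705}{-4936}\right) = 3 - \left(\left(-6543\right) \frac{1}{14014} - - \frac{12705}{4936}\right) = 3 - \left(- \frac{6543}{14014} + \frac{12705}{4936}\right) = 3 - \frac{72875811}{34586552} = \frac{30883845}{34586552} \approx 0.89294$)
$\left(H + T\right) + 30549 = \left(\frac{30883845}{34586552} - 4060\right) + 30549 = - \frac{140390517275}{34586552} + 30549 = \frac{916194059773}{34586552}$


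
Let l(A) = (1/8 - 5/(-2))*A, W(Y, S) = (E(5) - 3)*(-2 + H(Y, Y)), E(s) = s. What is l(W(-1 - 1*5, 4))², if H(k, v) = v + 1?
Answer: 21609/16 ≈ 1350.6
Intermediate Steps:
H(k, v) = 1 + v
W(Y, S) = -2 + 2*Y (W(Y, S) = (5 - 3)*(-2 + (1 + Y)) = 2*(-1 + Y) = -2 + 2*Y)
l(A) = 21*A/8 (l(A) = (1*(⅛) - 5*(-½))*A = (⅛ + 5/2)*A = 21*A/8)
l(W(-1 - 1*5, 4))² = (21*(-2 + 2*(-1 - 1*5))/8)² = (21*(-2 + 2*(-1 - 5))/8)² = (21*(-2 + 2*(-6))/8)² = (21*(-2 - 12)/8)² = ((21/8)*(-14))² = (-147/4)² = 21609/16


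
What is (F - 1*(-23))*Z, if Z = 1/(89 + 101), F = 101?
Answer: 62/95 ≈ 0.65263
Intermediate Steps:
Z = 1/190 ≈ 0.0052632
(F - 1*(-23))*Z = (101 - 1*(-23))*(1/190) = (101 + 23)*(1/190) = 124*(1/190) = 62/95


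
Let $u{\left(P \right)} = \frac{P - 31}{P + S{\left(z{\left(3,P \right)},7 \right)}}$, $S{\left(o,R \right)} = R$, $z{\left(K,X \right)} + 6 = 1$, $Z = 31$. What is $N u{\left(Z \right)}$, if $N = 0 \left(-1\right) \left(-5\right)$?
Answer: $0$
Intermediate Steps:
$z{\left(K,X \right)} = -5$ ($z{\left(K,X \right)} = -6 + 1 = -5$)
$N = 0$ ($N = 0 \left(-5\right) = 0$)
$u{\left(P \right)} = \frac{-31 + P}{7 + P}$ ($u{\left(P \right)} = \frac{P - 31}{P + 7} = \frac{-31 + P}{7 + P}$)
$N u{\left(Z \right)} = 0 \frac{-31 + 31}{7 + 31} = 0 \cdot \frac{1}{38} \cdot 0 = 0 \cdot 0 = 0$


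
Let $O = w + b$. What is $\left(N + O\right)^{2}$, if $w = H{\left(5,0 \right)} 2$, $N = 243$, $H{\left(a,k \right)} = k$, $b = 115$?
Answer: $128164$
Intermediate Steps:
$w = 0$ ($w = 0 \cdot 2 = 0$)
$O = 115$ ($O = 0 + 115 = 115$)
$\left(N + O\right)^{2} = \left(243 + 115\right)^{2} = 358^{2} = 128164$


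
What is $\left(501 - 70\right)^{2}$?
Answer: $185761$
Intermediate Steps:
$\left(501 - 70\right)^{2} = 431^{2} = 185761$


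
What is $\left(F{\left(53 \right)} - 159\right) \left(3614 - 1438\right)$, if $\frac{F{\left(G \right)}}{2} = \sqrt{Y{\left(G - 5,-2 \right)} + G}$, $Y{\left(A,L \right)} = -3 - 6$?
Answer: $-345984 + 8704 \sqrt{11} \approx -3.1712 \cdot 10^{5}$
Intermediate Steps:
$Y{\left(A,L \right)} = -9$ ($Y{\left(A,L \right)} = -3 - 6 = -9$)
$F{\left(G \right)} = 2 \sqrt{-9 + G}$
$\left(F{\left(53 \right)} - 159\right) \left(3614 - 1438\right) = \left(2 \sqrt{-9 + 53} - 159\right) \left(3614 - 1438\right) = \left(2 \sqrt{44} - 159\right) 2176 = \left(2 \cdot 2 \sqrt{11} - 159\right) 2176 = \left(4 \sqrt{11} - 159\right) 2176 = \left(-159 + 4 \sqrt{11}\right) 2176 = -345984 + 8704 \sqrt{11}$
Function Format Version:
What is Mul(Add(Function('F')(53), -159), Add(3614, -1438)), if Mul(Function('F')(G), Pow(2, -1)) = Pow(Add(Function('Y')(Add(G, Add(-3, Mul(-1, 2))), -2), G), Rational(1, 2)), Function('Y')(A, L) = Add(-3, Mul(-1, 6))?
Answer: Add(-345984, Mul(8704, Pow(11, Rational(1, 2)))) ≈ -3.1712e+5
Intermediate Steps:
Function('Y')(A, L) = -9 (Function('Y')(A, L) = Add(-3, -6) = -9)
Function('F')(G) = Mul(2, Pow(Add(-9, G), Rational(1, 2)))
Mul(Add(Function('F')(53), -159), Add(3614, -1438)) = Mul(Add(Mul(2, Pow(Add(-9, 53), Rational(1, 2))), -159), Add(3614, -1438)) = Mul(Add(Mul(2, Pow(44, Rational(1, 2))), -159), 2176) = Mul(Add(Mul(2, Mul(2, Pow(11, Rational(1, 2)))), -159), 2176) = Mul(Add(Mul(4, Pow(11, Rational(1, 2))), -159), 2176) = Mul(Add(-159, Mul(4, Pow(11, Rational(1, 2)))), 2176) = Add(-345984, Mul(8704, Pow(11, Rational(1, 2))))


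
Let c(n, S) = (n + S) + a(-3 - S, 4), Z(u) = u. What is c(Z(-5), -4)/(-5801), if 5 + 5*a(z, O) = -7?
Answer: 57/29005 ≈ 0.0019652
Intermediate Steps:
a(z, O) = -12/5 (a(z, O) = -1 + (1/5)*(-7) = -1 - 7/5 = -12/5)
c(n, S) = -12/5 + S + n (c(n, S) = (n + S) - 12/5 = (S + n) - 12/5 = -12/5 + S + n)
c(Z(-5), -4)/(-5801) = (-12/5 - 4 - 5)/(-5801) = -57/5*(-1/5801) = 57/29005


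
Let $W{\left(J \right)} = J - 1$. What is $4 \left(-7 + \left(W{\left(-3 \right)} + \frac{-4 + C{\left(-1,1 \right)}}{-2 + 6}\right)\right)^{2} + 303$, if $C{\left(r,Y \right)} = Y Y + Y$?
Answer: $832$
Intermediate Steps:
$C{\left(r,Y \right)} = Y + Y^{2}$ ($C{\left(r,Y \right)} = Y^{2} + Y = Y + Y^{2}$)
$W{\left(J \right)} = -1 + J$ ($W{\left(J \right)} = J - 1 = -1 + J$)
$4 \left(-7 + \left(W{\left(-3 \right)} + \frac{-4 + C{\left(-1,1 \right)}}{-2 + 6}\right)\right)^{2} + 303 = 4 \left(-7 + \left(\left(-1 - 3\right) + \frac{-4 + 1 \left(1 + 1\right)}{-2 + 6}\right)\right)^{2} + 303 = 4 \left(-7 - \left(4 - \frac{-4 + 1 \cdot 2}{4}\right)\right)^{2} + 303 = 4 \left(-7 - \left(4 - \left(-4 + 2\right) \frac{1}{4}\right)\right)^{2} + 303 = 4 \left(-7 - \frac{9}{2}\right)^{2} + 303 = 4 \left(- \frac{23}{2}\right)^{2} + 303 = 4 \cdot \frac{529}{4} + 303 = 529 + 303 = 832$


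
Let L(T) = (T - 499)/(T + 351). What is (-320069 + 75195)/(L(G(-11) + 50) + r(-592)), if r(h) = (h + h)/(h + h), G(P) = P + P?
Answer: 46403623/46 ≈ 1.0088e+6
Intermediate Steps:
G(P) = 2*P
r(h) = 1 (r(h) = (2*h)/((2*h)) = (2*h)*(1/(2*h)) = 1)
L(T) = (-499 + T)/(351 + T)
(-320069 + 75195)/(L(G(-11) + 50) + r(-592)) = (-320069 + 75195)/((-499 + (2*(-11) + 50))/(351 + (2*(-11) + 50)) + 1) = -244874/((-499 + (-22 + 50))/(351 + (-22 + 50)) + 1) = -244874/((-499 + 28)/(351 + 28) + 1) = -244874/(-471/379 + 1) = -244874/(-92/379) = -244874*(-379/92) = 46403623/46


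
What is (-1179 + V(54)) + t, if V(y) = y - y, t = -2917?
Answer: -4096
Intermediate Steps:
V(y) = 0
(-1179 + V(54)) + t = (-1179 + 0) - 2917 = -1179 - 2917 = -4096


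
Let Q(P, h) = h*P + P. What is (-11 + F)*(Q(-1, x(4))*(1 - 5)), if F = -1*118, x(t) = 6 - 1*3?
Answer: -2064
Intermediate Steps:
x(t) = 3 (x(t) = 6 - 3 = 3)
Q(P, h) = P + P*h (Q(P, h) = P*h + P = P + P*h)
F = -118
(-11 + F)*(Q(-1, x(4))*(1 - 5)) = (-11 - 118)*((-(1 + 3))*(1 - 5)) = -129*(-1*4)*(-4) = -(-516)*(-4) = -129*16 = -2064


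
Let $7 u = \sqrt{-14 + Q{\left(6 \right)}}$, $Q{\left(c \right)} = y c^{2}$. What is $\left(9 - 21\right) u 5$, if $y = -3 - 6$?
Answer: $- \frac{780 i \sqrt{2}}{7} \approx - 157.58 i$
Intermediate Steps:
$y = -9$ ($y = -3 - 6 = -9$)
$Q{\left(c \right)} = - 9 c^{2}$
$u = \frac{13 i \sqrt{2}}{7}$ ($u = \frac{\sqrt{-14 - 9 \cdot 6^{2}}}{7} = \frac{\sqrt{-14 - 324}}{7} = \frac{\sqrt{-338}}{7} = \frac{13 i \sqrt{2}}{7} \approx 2.6264 i$)
$\left(9 - 21\right) u 5 = \left(9 - 21\right) \frac{13 i \sqrt{2}}{7} \cdot 5 = - 12 \frac{13 i \sqrt{2}}{7} \cdot 5 = - \frac{156 i \sqrt{2}}{7} \cdot 5 = - \frac{780 i \sqrt{2}}{7}$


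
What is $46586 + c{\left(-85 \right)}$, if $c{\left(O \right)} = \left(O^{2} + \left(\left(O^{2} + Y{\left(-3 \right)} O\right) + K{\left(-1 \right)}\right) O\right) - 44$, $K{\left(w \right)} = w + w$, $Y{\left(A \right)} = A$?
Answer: $-581863$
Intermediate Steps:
$K{\left(w \right)} = 2 w$
$c{\left(O \right)} = -44 + O^{2} + O \left(-2 + O^{2} - 3 O\right)$ ($c{\left(O \right)} = \left(O^{2} + \left(\left(O^{2} - 3 O\right) + 2 \left(-1\right)\right) O\right) - 44 = \left(O^{2} + \left(\left(O^{2} - 3 O\right) - 2\right) O\right) - 44 = \left(O^{2} + \left(-2 + O^{2} - 3 O\right) O\right) - 44 = \left(O^{2} + O \left(-2 + O^{2} - 3 O\right)\right) - 44 = -44 + O^{2} + O \left(-2 + O^{2} - 3 O\right)$)
$46586 + c{\left(-85 \right)} = 46586 - \left(-126 + 14450 + 614125\right) = 46586 - 628449 = -581863$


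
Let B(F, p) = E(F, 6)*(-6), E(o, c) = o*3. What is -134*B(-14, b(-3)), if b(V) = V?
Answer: -33768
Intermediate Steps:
E(o, c) = 3*o
B(F, p) = -18*F (B(F, p) = (3*F)*(-6) = -18*F)
-134*B(-14, b(-3)) = -(-2412)*(-14) = -134*252 = -33768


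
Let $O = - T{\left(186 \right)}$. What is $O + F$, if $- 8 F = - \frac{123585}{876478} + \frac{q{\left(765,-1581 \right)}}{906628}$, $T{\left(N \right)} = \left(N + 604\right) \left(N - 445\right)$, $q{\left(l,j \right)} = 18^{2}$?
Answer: $\frac{325182402568827107}{1589278992368} \approx 2.0461 \cdot 10^{5}$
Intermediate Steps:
$q{\left(l,j \right)} = 324$
$T{\left(N \right)} = \left(-445 + N\right) \left(604 + N\right)$ ($T{\left(N \right)} = \left(604 + N\right) \left(-445 + N\right) = \left(-445 + N\right) \left(604 + N\right)$)
$F = \frac{27940410627}{1589278992368}$ ($F = - \frac{- \frac{123585}{876478} + \frac{324}{906628}}{8} = - \frac{\left(-123585\right) \frac{1}{876478} + 324 \cdot \frac{1}{906628}}{8} = - \frac{- \frac{123585}{876478} + \frac{81}{226657}}{8} = \left(- \frac{1}{8}\right) \left(- \frac{27940410627}{198659874046}\right) = \frac{27940410627}{1589278992368} \approx 0.017581$)
$O = 204610$ ($O = - (-268780 + 186^{2} + 159 \cdot 186) = - (-268780 + 34596 + 29574) = \left(-1\right) \left(-204610\right) = 204610$)
$O + F = 204610 + \frac{27940410627}{1589278992368} = \frac{325182402568827107}{1589278992368}$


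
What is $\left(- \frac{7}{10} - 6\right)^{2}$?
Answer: $\frac{4489}{100} \approx 44.89$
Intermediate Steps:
$\left(- \frac{7}{10} - 6\right)^{2} = \left(- \frac{67}{10}\right)^{2} = \frac{4489}{100}$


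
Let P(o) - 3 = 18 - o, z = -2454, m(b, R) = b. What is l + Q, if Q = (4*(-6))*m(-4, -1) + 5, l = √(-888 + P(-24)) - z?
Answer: 2555 + I*√843 ≈ 2555.0 + 29.034*I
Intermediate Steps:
P(o) = 21 - o (P(o) = 3 + (18 - o) = 21 - o)
l = 2454 + I*√843 (l = √(-888 + (21 - 1*(-24))) - 1*(-2454) = √(-888 + (21 + 24)) + 2454 = √(-888 + 45) + 2454 = √(-843) + 2454 = I*√843 + 2454 = 2454 + I*√843 ≈ 2454.0 + 29.034*I)
Q = 101 (Q = (4*(-6))*(-4) + 5 = -24*(-4) + 5 = 96 + 5 = 101)
l + Q = (2454 + I*√843) + 101 = 2555 + I*√843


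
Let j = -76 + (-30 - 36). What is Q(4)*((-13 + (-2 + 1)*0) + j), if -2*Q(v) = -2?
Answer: -155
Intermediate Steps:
Q(v) = 1 (Q(v) = -1/2*(-2) = 1)
j = -142 (j = -76 - 66 = -142)
Q(4)*((-13 + (-2 + 1)*0) + j) = 1*((-13 + (-2 + 1)*0) - 142) = 1*((-13 - 1*0) - 142) = 1*((-13 + 0) - 142) = 1*(-13 - 142) = 1*(-155) = -155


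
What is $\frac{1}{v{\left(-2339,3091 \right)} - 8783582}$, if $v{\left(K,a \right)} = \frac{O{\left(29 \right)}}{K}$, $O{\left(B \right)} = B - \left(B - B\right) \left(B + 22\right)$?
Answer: $- \frac{2339}{20544798327} \approx -1.1385 \cdot 10^{-7}$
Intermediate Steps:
$O{\left(B \right)} = B$ ($O{\left(B \right)} = B - 0 \left(22 + B\right) = B - 0 = B + 0 = B$)
$v{\left(K,a \right)} = \frac{29}{K}$
$\frac{1}{v{\left(-2339,3091 \right)} - 8783582} = \frac{1}{\frac{29}{-2339} - 8783582} = \frac{1}{29 \left(- \frac{1}{2339}\right) - 8783582} = \frac{1}{- \frac{29}{2339} - 8783582} = \frac{1}{- \frac{20544798327}{2339}} = - \frac{2339}{20544798327}$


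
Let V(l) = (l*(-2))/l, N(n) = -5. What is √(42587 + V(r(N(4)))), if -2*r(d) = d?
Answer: √42585 ≈ 206.36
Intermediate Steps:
r(d) = -d/2
V(l) = -2 (V(l) = (-2*l)/l = -2)
√(42587 + V(r(N(4)))) = √(42587 - 2) = √42585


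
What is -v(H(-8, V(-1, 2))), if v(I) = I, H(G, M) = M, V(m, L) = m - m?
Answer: 0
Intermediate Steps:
V(m, L) = 0
-v(H(-8, V(-1, 2))) = -1*0 = 0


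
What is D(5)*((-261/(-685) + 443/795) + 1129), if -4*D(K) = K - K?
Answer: 0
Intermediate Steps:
D(K) = 0 (D(K) = -(K - K)/4 = -¼*0 = 0)
D(5)*((-261/(-685) + 443/795) + 1129) = 0*((-261/(-685) + 443/795) + 1129) = 0*((-261*(-1/685) + 443*(1/795)) + 1129) = 0*((261/685 + 443/795) + 1129) = 0*(20438/21783 + 1129) = 0*(24613445/21783) = 0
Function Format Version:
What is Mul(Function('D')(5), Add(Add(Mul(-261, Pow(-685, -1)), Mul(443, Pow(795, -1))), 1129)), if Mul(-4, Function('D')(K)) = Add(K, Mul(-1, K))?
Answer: 0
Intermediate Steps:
Function('D')(K) = 0 (Function('D')(K) = Mul(Rational(-1, 4), Add(K, Mul(-1, K))) = Mul(Rational(-1, 4), 0) = 0)
Mul(Function('D')(5), Add(Add(Mul(-261, Pow(-685, -1)), Mul(443, Pow(795, -1))), 1129)) = Mul(0, Add(Add(Mul(-261, Pow(-685, -1)), Mul(443, Pow(795, -1))), 1129)) = Mul(0, Add(Add(Mul(-261, Rational(-1, 685)), Mul(443, Rational(1, 795))), 1129)) = Mul(0, Add(Add(Rational(261, 685), Rational(443, 795)), 1129)) = Mul(0, Add(Rational(20438, 21783), 1129)) = Mul(0, Rational(24613445, 21783)) = 0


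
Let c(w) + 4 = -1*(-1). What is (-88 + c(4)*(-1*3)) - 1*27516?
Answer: -27595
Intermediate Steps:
c(w) = -3 (c(w) = -4 - 1*(-1) = -4 + 1 = -3)
(-88 + c(4)*(-1*3)) - 1*27516 = (-88 - (-3)*3) - 1*27516 = (-88 - 3*(-3)) - 27516 = (-88 + 9) - 27516 = -79 - 27516 = -27595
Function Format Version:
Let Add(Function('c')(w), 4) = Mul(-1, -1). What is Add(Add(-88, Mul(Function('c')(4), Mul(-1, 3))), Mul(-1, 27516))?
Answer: -27595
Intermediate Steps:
Function('c')(w) = -3 (Function('c')(w) = Add(-4, Mul(-1, -1)) = Add(-4, 1) = -3)
Add(Add(-88, Mul(Function('c')(4), Mul(-1, 3))), Mul(-1, 27516)) = Add(Add(-88, Mul(-3, Mul(-1, 3))), Mul(-1, 27516)) = Add(Add(-88, Mul(-3, -3)), -27516) = Add(Add(-88, 9), -27516) = Add(-79, -27516) = -27595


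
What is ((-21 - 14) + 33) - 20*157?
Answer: -3142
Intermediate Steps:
((-21 - 14) + 33) - 20*157 = (-35 + 33) - 3140 = -2 - 3140 = -3142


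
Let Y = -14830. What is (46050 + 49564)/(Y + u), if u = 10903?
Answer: -95614/3927 ≈ -24.348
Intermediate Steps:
(46050 + 49564)/(Y + u) = (46050 + 49564)/(-14830 + 10903) = 95614/(-3927) = 95614*(-1/3927) = -95614/3927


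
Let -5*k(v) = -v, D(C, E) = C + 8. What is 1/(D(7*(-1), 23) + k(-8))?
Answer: -5/3 ≈ -1.6667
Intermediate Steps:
D(C, E) = 8 + C
k(v) = v/5 (k(v) = -(-1)*v/5 = v/5)
1/(D(7*(-1), 23) + k(-8)) = 1/((8 + 7*(-1)) + (⅕)*(-8)) = 1/((8 - 7) - 8/5) = 1/(1 - 8/5) = 1/(-⅗) = -5/3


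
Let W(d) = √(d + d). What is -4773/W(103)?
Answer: -4773*√206/206 ≈ -332.55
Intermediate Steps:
W(d) = √2*√d (W(d) = √(2*d) = √2*√d)
-4773/W(103) = -4773*√206/206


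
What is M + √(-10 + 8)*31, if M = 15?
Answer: 15 + 31*I*√2 ≈ 15.0 + 43.841*I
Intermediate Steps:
M + √(-10 + 8)*31 = 15 + √(-10 + 8)*31 = 15 + √(-2)*31 = 15 + (I*√2)*31 = 15 + 31*I*√2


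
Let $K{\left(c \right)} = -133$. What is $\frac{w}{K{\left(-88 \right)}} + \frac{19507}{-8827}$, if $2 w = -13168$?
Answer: $\frac{1133113}{23959} \approx 47.294$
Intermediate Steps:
$w = -6584$ ($w = \frac{1}{2} \left(-13168\right) = -6584$)
$\frac{w}{K{\left(-88 \right)}} + \frac{19507}{-8827} = - \frac{6584}{-133} + \frac{19507}{-8827} = \left(-6584\right) \left(- \frac{1}{133}\right) + 19507 \left(- \frac{1}{8827}\right) = \frac{6584}{133} - \frac{19507}{8827} = \frac{1133113}{23959}$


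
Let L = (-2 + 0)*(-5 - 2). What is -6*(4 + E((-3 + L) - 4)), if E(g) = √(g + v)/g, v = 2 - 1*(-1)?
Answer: -24 - 6*√10/7 ≈ -26.711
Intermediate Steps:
v = 3 (v = 2 + 1 = 3)
L = 14 (L = -2*(-7) = 14)
E(g) = √(3 + g)/g (E(g) = √(g + 3)/g = √(3 + g)/g)
-6*(4 + E((-3 + L) - 4)) = -6*(4 + √(3 + ((-3 + 14) - 4))/((-3 + 14) - 4)) = -6*(4 + √(3 + (11 - 4))/(11 - 4)) = -6*(4 + √(3 + 7)/7) = -6*(4 + √10/7) = -24 - 6*√10/7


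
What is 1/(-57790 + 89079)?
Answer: 1/31289 ≈ 3.1960e-5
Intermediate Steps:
1/(-57790 + 89079) = 1/31289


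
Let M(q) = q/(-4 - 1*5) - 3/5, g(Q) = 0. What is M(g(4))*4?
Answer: -12/5 ≈ -2.4000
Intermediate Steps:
M(q) = -⅗ - q/9 (M(q) = q/(-4 - 5) - 3*⅕ = q/(-9) - ⅗ = q*(-⅑) - ⅗ = -q/9 - ⅗ = -⅗ - q/9)
M(g(4))*4 = (-⅗ - ⅑*0)*4 = (-⅗ + 0)*4 = -⅗*4 = -12/5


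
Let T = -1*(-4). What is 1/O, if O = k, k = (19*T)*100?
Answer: 1/7600 ≈ 0.00013158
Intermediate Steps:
T = 4
k = 7600 (k = (19*4)*100 = 76*100 = 7600)
O = 7600
1/O = 1/7600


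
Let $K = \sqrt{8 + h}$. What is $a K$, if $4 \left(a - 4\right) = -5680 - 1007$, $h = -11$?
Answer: $- \frac{6671 i \sqrt{3}}{4} \approx - 2888.6 i$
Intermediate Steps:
$K = i \sqrt{3}$ ($K = \sqrt{8 - 11} = \sqrt{-3} = i \sqrt{3} \approx 1.732 i$)
$a = - \frac{6671}{4}$ ($a = 4 + \frac{-5680 - 1007}{4} = 4 + \frac{1}{4} \left(-6687\right) = 4 - \frac{6687}{4} = - \frac{6671}{4} \approx -1667.8$)
$a K = - \frac{6671 i \sqrt{3}}{4}$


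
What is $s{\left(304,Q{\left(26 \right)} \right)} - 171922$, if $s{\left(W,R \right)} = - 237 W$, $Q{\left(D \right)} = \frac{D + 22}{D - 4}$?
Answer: $-243970$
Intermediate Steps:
$Q{\left(D \right)} = \frac{22 + D}{-4 + D}$
$s{\left(304,Q{\left(26 \right)} \right)} - 171922 = \left(-237\right) 304 - 171922 = -72048 - 171922 = -243970$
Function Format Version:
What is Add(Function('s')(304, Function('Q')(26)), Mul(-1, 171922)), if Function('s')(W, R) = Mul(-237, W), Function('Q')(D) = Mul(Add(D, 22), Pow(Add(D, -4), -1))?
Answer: -243970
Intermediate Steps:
Function('Q')(D) = Mul(Pow(Add(-4, D), -1), Add(22, D)) (Function('Q')(D) = Mul(Add(22, D), Pow(Add(-4, D), -1)) = Mul(Pow(Add(-4, D), -1), Add(22, D)))
Add(Function('s')(304, Function('Q')(26)), Mul(-1, 171922)) = Add(Mul(-237, 304), Mul(-1, 171922)) = Add(-72048, -171922) = -243970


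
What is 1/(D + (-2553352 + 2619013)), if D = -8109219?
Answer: -1/8043558 ≈ -1.2432e-7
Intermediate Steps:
1/(D + (-2553352 + 2619013)) = 1/(-8109219 + (-2553352 + 2619013)) = 1/(-8109219 + 65661) = 1/(-8043558) = -1/8043558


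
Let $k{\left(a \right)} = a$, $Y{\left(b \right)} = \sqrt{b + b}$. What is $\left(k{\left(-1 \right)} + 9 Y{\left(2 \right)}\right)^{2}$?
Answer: $289$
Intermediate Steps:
$Y{\left(b \right)} = \sqrt{2} \sqrt{b}$ ($Y{\left(b \right)} = \sqrt{2 b} = \sqrt{2} \sqrt{b}$)
$\left(k{\left(-1 \right)} + 9 Y{\left(2 \right)}\right)^{2} = \left(-1 + 9 \sqrt{2} \sqrt{2}\right)^{2} = \left(-1 + 9 \cdot 2\right)^{2} = \left(-1 + 18\right)^{2} = 17^{2} = 289$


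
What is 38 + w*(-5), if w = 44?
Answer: -182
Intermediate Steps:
38 + w*(-5) = 38 + 44*(-5) = 38 - 220 = -182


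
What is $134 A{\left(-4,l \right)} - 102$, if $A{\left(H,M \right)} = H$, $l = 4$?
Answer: $-638$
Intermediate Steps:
$134 A{\left(-4,l \right)} - 102 = 134 \left(-4\right) - 102 = -536 - 102 = -638$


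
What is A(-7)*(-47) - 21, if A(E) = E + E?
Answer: 637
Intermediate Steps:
A(E) = 2*E
A(-7)*(-47) - 21 = (2*(-7))*(-47) - 21 = -14*(-47) - 21 = 658 - 21 = 637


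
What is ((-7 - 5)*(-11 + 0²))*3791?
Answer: 500412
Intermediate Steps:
((-7 - 5)*(-11 + 0²))*3791 = -12*(-11 + 0)*3791 = -12*(-11)*3791 = 132*3791 = 500412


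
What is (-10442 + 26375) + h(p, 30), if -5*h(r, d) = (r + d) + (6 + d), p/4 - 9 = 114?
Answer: 79107/5 ≈ 15821.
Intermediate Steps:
p = 492 (p = 36 + 4*114 = 36 + 456 = 492)
h(r, d) = -6/5 - 2*d/5 - r/5 (h(r, d) = -((r + d) + (6 + d))/5 = -((d + r) + (6 + d))/5 = -(6 + r + 2*d)/5 = -6/5 - 2*d/5 - r/5)
(-10442 + 26375) + h(p, 30) = (-10442 + 26375) + (-6/5 - ⅖*30 - ⅕*492) = 15933 + (-6/5 - 12 - 492/5) = 15933 - 558/5 = 79107/5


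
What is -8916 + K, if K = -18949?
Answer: -27865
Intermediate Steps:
-8916 + K = -8916 - 18949 = -27865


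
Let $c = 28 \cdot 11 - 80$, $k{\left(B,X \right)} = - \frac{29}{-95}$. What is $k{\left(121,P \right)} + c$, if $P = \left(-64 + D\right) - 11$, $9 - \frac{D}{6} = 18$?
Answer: $\frac{21689}{95} \approx 228.31$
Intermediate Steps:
$D = -54$ ($D = 54 - 108 = -54$)
$P = -129$ ($P = \left(-64 - 54\right) - 11 = -118 - 11 = -129$)
$k{\left(B,X \right)} = \frac{29}{95}$ ($k{\left(B,X \right)} = \left(-29\right) \left(- \frac{1}{95}\right) = \frac{29}{95}$)
$c = 228$ ($c = 308 - 80 = 228$)
$k{\left(121,P \right)} + c = \frac{29}{95} + 228 = \frac{21689}{95}$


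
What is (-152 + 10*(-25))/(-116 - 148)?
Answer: 67/44 ≈ 1.5227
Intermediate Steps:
(-152 + 10*(-25))/(-116 - 148) = (-152 - 250)/(-264) = -402*(-1/264) = 67/44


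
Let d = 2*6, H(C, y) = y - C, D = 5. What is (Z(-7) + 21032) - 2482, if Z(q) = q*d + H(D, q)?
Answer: 18454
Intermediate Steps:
d = 12
Z(q) = -5 + 13*q (Z(q) = q*12 + (q - 1*5) = 12*q + (q - 5) = 12*q + (-5 + q) = -5 + 13*q)
(Z(-7) + 21032) - 2482 = ((-5 + 13*(-7)) + 21032) - 2482 = ((-5 - 91) + 21032) - 2482 = (-96 + 21032) - 2482 = 20936 - 2482 = 18454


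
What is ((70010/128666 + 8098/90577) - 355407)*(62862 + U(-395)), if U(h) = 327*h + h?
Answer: 138130553136327143864/5827090141 ≈ 2.3705e+10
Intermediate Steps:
U(h) = 328*h
((70010/128666 + 8098/90577) - 355407)*(62862 + U(-395)) = ((70010/128666 + 8098/90577) - 355407)*(62862 + 328*(-395)) = ((70010*(1/128666) + 8098*(1/90577)) - 355407)*(62862 - 129560) = ((35005/64333 + 8098/90577) - 355407)*(-66698) = (3691616519/5827090141 - 355407)*(-66698) = -2070984934125868/5827090141*(-66698) = 138130553136327143864/5827090141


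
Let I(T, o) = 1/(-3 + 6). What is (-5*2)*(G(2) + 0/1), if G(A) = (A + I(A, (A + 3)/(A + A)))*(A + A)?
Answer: -280/3 ≈ -93.333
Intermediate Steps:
I(T, o) = 1/3
G(A) = 2*A*(1/3 + A) (G(A) = (A + 1/3)*(A + A) = (1/3 + A)*(2*A) = 2*A*(1/3 + A))
(-5*2)*(G(2) + 0/1) = (-5*2)*((2/3)*2*(1 + 3*2) + 0/1) = -10*((2/3)*2*(1 + 6) + 0*1) = -10*((2/3)*2*7 + 0) = -10*(28/3 + 0) = -10*28/3 = -280/3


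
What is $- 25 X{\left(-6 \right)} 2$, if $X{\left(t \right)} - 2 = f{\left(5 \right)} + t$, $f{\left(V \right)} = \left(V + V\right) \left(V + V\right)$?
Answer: $-4800$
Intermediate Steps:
$f{\left(V \right)} = 4 V^{2}$ ($f{\left(V \right)} = 2 V 2 V = 4 V^{2}$)
$X{\left(t \right)} = 102 + t$ ($X{\left(t \right)} = 2 + \left(4 \cdot 5^{2} + t\right) = 2 + \left(4 \cdot 25 + t\right) = 2 + \left(100 + t\right) = 102 + t$)
$- 25 X{\left(-6 \right)} 2 = - 25 \left(102 - 6\right) 2 = \left(-25\right) 96 \cdot 2 = \left(-2400\right) 2 = -4800$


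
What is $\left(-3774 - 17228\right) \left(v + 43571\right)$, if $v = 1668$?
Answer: $-950109478$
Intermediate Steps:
$\left(-3774 - 17228\right) \left(v + 43571\right) = \left(-3774 - 17228\right) \left(1668 + 43571\right) = \left(-21002\right) 45239 = -950109478$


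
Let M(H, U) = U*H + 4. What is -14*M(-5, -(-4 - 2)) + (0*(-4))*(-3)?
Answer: 364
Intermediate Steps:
M(H, U) = 4 + H*U (M(H, U) = H*U + 4 = 4 + H*U)
-14*M(-5, -(-4 - 2)) + (0*(-4))*(-3) = -14*(4 - (-5)*(-4 - 2)) + (0*(-4))*(-3) = -14*(4 - (-5)*(-6)) + 0*(-3) = -14*(4 - 5*6) + 0 = -14*(4 - 30) + 0 = -14*(-26) + 0 = 364 + 0 = 364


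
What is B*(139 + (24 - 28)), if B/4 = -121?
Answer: -65340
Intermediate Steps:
B = -484 (B = 4*(-121) = -484)
B*(139 + (24 - 28)) = -484*(139 + (24 - 28)) = -484*(139 - 4) = -484*135 = -65340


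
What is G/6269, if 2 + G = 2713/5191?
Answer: -7669/32542379 ≈ -0.00023566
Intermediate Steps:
G = -7669/5191 (G = -2 + 2713/5191 = -7669/5191 ≈ -1.4774)
G/6269 = -7669/5191/6269 = -7669/5191*1/6269 = -7669/32542379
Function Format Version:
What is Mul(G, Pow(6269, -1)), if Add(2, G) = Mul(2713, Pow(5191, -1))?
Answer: Rational(-7669, 32542379) ≈ -0.00023566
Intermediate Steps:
G = Rational(-7669, 5191) (G = Add(-2, Mul(2713, Pow(5191, -1))) = Add(-2, Mul(2713, Rational(1, 5191))) = Add(-2, Rational(2713, 5191)) = Rational(-7669, 5191) ≈ -1.4774)
Mul(G, Pow(6269, -1)) = Mul(Rational(-7669, 5191), Pow(6269, -1)) = Mul(Rational(-7669, 5191), Rational(1, 6269)) = Rational(-7669, 32542379)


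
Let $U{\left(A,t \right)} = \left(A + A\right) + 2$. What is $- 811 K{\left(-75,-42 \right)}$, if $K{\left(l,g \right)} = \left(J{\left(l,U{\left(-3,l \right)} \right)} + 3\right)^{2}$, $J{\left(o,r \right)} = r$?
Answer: $-811$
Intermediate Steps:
$U{\left(A,t \right)} = 2 + 2 A$ ($U{\left(A,t \right)} = 2 A + 2 = 2 + 2 A$)
$K{\left(l,g \right)} = 1$ ($K{\left(l,g \right)} = \left(\left(2 + 2 \left(-3\right)\right) + 3\right)^{2} = \left(\left(2 - 6\right) + 3\right)^{2} = \left(-4 + 3\right)^{2} = \left(-1\right)^{2} = 1$)
$- 811 K{\left(-75,-42 \right)} = \left(-811\right) 1 = -811$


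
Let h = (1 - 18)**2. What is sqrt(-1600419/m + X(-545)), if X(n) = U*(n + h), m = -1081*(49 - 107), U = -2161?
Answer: sqrt(2174613441209602)/62698 ≈ 743.77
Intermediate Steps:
m = 62698 (m = -1081*(-58) = 62698)
h = 289 (h = (-17)**2 = 289)
X(n) = -624529 - 2161*n (X(n) = -2161*(n + 289) = -2161*(289 + n) = -624529 - 2161*n)
sqrt(-1600419/m + X(-545)) = sqrt(-1600419/62698 + (-624529 - 2161*(-545))) = sqrt(-1600419*1/62698 + (-624529 + 1177745)) = sqrt(-1600419/62698 + 553216) = sqrt(34683936349/62698) = sqrt(2174613441209602)/62698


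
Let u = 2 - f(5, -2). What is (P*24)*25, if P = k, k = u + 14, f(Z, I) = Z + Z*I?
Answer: 12600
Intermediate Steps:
f(Z, I) = Z + I*Z
u = 7 (u = 2 - 5*(1 - 2) = 2 - 5*(-1) = 2 - 1*(-5) = 2 + 5 = 7)
k = 21 (k = 7 + 14 = 21)
P = 21
(P*24)*25 = (21*24)*25 = 504*25 = 12600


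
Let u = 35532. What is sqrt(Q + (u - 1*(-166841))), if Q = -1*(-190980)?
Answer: 59*sqrt(113) ≈ 627.18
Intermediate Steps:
Q = 190980
sqrt(Q + (u - 1*(-166841))) = sqrt(190980 + (35532 - 1*(-166841))) = sqrt(190980 + (35532 + 166841)) = sqrt(190980 + 202373) = sqrt(393353) = 59*sqrt(113)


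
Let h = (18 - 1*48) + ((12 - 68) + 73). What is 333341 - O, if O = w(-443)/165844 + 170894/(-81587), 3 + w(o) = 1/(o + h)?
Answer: 2056728820380841307/6170005779168 ≈ 3.3334e+5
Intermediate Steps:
h = -13 (h = (18 - 48) + (-56 + 73) = -30 + 17 = -13)
w(o) = -3 + 1/(-13 + o) (w(o) = -3 + 1/(o - 13) = -3 + 1/(-13 + o))
O = -12923947201019/6170005779168 (O = ((40 - 3*(-443))/(-13 - 443))/165844 + 170894/(-81587) = ((40 + 1329)/(-456))*(1/165844) + 170894*(-1/81587) = -1/456*1369*(1/165844) - 170894/81587 = -1369/456*1/165844 - 170894/81587 = -1369/75624864 - 170894/81587 = -12923947201019/6170005779168 ≈ -2.0946)
333341 - O = 333341 - 1*(-12923947201019/6170005779168) = 333341 + 12923947201019/6170005779168 = 2056728820380841307/6170005779168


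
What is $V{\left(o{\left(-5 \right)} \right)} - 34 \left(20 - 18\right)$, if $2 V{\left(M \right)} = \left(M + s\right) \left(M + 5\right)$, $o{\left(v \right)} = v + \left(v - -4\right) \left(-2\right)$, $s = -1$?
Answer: $-72$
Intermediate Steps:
$o{\left(v \right)} = -8 - v$ ($o{\left(v \right)} = v + \left(v + 4\right) \left(-2\right) = v + \left(4 + v\right) \left(-2\right) = v - \left(8 + 2 v\right) = -8 - v$)
$V{\left(M \right)} = \frac{\left(-1 + M\right) \left(5 + M\right)}{2}$ ($V{\left(M \right)} = \frac{\left(M - 1\right) \left(M + 5\right)}{2} = \frac{\left(-1 + M\right) \left(5 + M\right)}{2}$)
$V{\left(o{\left(-5 \right)} \right)} - 34 \left(20 - 18\right) = \left(- \frac{5}{2} + \frac{\left(-8 - -5\right)^{2}}{2} + 2 \left(-8 - -5\right)\right) - 34 \left(20 - 18\right) = \left(- \frac{5}{2} + \frac{\left(-8 + 5\right)^{2}}{2} + 2 \left(-8 + 5\right)\right) - 34 \left(20 - 18\right) = \left(- \frac{5}{2} + \frac{\left(-3\right)^{2}}{2} + 2 \left(-3\right)\right) - 68 = \left(- \frac{5}{2} + \frac{1}{2} \cdot 9 - 6\right) - 68 = \left(- \frac{5}{2} + \frac{9}{2} - 6\right) - 68 = -4 - 68 = -72$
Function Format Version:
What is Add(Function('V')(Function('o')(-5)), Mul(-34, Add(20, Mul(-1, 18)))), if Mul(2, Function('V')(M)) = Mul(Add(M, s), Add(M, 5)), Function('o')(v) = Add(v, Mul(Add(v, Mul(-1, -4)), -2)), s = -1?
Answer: -72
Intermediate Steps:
Function('o')(v) = Add(-8, Mul(-1, v)) (Function('o')(v) = Add(v, Mul(Add(v, 4), -2)) = Add(v, Mul(Add(4, v), -2)) = Add(v, Add(-8, Mul(-2, v))) = Add(-8, Mul(-1, v)))
Function('V')(M) = Mul(Rational(1, 2), Add(-1, M), Add(5, M)) (Function('V')(M) = Mul(Rational(1, 2), Mul(Add(M, -1), Add(M, 5))) = Mul(Rational(1, 2), Mul(Add(-1, M), Add(5, M))) = Mul(Rational(1, 2), Add(-1, M), Add(5, M)))
Add(Function('V')(Function('o')(-5)), Mul(-34, Add(20, Mul(-1, 18)))) = Add(Add(Rational(-5, 2), Mul(Rational(1, 2), Pow(Add(-8, Mul(-1, -5)), 2)), Mul(2, Add(-8, Mul(-1, -5)))), Mul(-34, Add(20, Mul(-1, 18)))) = Add(Add(Rational(-5, 2), Mul(Rational(1, 2), Pow(Add(-8, 5), 2)), Mul(2, Add(-8, 5))), Mul(-34, Add(20, -18))) = Add(Add(Rational(-5, 2), Mul(Rational(1, 2), Pow(-3, 2)), Mul(2, -3)), Mul(-34, 2)) = Add(Add(Rational(-5, 2), Mul(Rational(1, 2), 9), -6), -68) = Add(Add(Rational(-5, 2), Rational(9, 2), -6), -68) = Add(-4, -68) = -72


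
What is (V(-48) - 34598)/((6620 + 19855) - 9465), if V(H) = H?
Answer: -17323/8505 ≈ -2.0368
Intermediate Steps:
(V(-48) - 34598)/((6620 + 19855) - 9465) = (-48 - 34598)/((6620 + 19855) - 9465) = -34646/(26475 - 9465) = -34646/17010 = -34646*1/17010 = -17323/8505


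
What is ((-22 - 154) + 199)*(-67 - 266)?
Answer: -7659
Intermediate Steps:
((-22 - 154) + 199)*(-67 - 266) = (-176 + 199)*(-333) = 23*(-333) = -7659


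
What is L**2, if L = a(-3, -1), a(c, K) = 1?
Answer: 1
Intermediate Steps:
L = 1
L**2 = 1**2 = 1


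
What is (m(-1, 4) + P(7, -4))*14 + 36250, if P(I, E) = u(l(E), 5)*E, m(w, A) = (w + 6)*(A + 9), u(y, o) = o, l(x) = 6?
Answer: 36880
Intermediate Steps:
m(w, A) = (6 + w)*(9 + A)
P(I, E) = 5*E
(m(-1, 4) + P(7, -4))*14 + 36250 = ((54 + 6*4 + 9*(-1) + 4*(-1)) + 5*(-4))*14 + 36250 = ((54 + 24 - 9 - 4) - 20)*14 + 36250 = (65 - 20)*14 + 36250 = 45*14 + 36250 = 630 + 36250 = 36880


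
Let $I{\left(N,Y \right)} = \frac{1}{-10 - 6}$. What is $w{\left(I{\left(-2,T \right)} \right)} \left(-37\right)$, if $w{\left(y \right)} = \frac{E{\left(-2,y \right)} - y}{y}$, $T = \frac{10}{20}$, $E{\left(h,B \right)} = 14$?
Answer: $8325$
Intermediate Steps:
$T = \frac{1}{2}$ ($T = 10 \cdot \frac{1}{20} = \frac{1}{2} \approx 0.5$)
$I{\left(N,Y \right)} = - \frac{1}{16}$ ($I{\left(N,Y \right)} = \frac{1}{-16} = - \frac{1}{16}$)
$w{\left(y \right)} = \frac{14 - y}{y}$
$w{\left(I{\left(-2,T \right)} \right)} \left(-37\right) = \frac{14 - - \frac{1}{16}}{- \frac{1}{16}} \left(-37\right) = - 16 \left(14 + \frac{1}{16}\right) \left(-37\right) = \left(-16\right) \frac{225}{16} \left(-37\right) = \left(-225\right) \left(-37\right) = 8325$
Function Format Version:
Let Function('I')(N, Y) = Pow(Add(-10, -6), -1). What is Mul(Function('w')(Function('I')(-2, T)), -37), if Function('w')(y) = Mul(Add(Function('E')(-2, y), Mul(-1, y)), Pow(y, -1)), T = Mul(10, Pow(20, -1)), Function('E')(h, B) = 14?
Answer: 8325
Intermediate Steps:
T = Rational(1, 2) (T = Mul(10, Rational(1, 20)) = Rational(1, 2) ≈ 0.50000)
Function('I')(N, Y) = Rational(-1, 16) (Function('I')(N, Y) = Pow(-16, -1) = Rational(-1, 16))
Function('w')(y) = Mul(Pow(y, -1), Add(14, Mul(-1, y))) (Function('w')(y) = Mul(Add(14, Mul(-1, y)), Pow(y, -1)) = Mul(Pow(y, -1), Add(14, Mul(-1, y))))
Mul(Function('w')(Function('I')(-2, T)), -37) = Mul(Mul(Pow(Rational(-1, 16), -1), Add(14, Mul(-1, Rational(-1, 16)))), -37) = Mul(Mul(-16, Add(14, Rational(1, 16))), -37) = Mul(Mul(-16, Rational(225, 16)), -37) = Mul(-225, -37) = 8325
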